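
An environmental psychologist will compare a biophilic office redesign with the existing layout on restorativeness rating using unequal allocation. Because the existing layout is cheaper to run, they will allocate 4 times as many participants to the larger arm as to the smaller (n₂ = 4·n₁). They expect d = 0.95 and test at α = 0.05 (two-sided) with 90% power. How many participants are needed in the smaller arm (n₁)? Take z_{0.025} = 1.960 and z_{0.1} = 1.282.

n₁ = 15

With allocation ratio k = n₂/n₁ = 4, Var(x̄₁−x̄₂) = σ²(1/n₁ + 1/(k·n₁)) = σ²·(k+1)/(k·n₁).
So n₁ = (1 + 1/k)·((z_{α/2} + z_β)/d)² = 1.250 × (3.242/0.95)².
n₁ = 1.250 × 11.65 = 14.6.
Round up: n₁ = 15, giving n₂ = 4 × 15 = 60.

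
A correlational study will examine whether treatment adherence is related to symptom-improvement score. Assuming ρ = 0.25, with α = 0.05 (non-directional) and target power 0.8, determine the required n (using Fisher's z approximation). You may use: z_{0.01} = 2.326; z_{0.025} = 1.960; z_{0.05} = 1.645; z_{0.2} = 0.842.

n = 124

Fisher's z: C = ½·ln((1+r)/(1−r)) = ½·ln(1.6667) = 0.2554.
n = ((z_{α/2} + z_β)/C)² + 3.
(1.960 + 0.842) / 0.2554 = 2.802 / 0.2554 = 10.971.
n = 10.971² + 3 = 120.36 + 3 = 123.4.
Round up.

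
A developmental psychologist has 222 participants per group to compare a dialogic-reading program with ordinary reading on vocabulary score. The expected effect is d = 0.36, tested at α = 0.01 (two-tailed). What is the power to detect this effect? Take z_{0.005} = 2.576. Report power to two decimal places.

For two equal groups, power = Φ(d·√(n/2) − z_{α/2}).
d·√(n/2) = 0.36 × √(222/2) = 0.36 × 10.536 = 3.793.
z_β = 3.793 − 2.576 = 1.217.
Power = Φ(1.217) = 0.888.

power ≈ 0.89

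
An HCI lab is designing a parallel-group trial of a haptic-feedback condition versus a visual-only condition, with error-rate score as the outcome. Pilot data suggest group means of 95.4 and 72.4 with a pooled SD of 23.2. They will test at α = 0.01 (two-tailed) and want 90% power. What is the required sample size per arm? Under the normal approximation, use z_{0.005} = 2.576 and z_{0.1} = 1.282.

n = 31 per group

Cohen's d = |M₁ − M₂| / SD_pooled = |95.4 − 72.4| / 23.2 = 23.0 / 23.2 = 0.991.
For two independent groups with equal n: n = 2·((z_{α/2} + z_β) / d)².
z_{α/2} + z_β = 2.576 + 1.282 = 3.858.
n = 2 × (3.858 / 0.991)² = 2 × 3.893² = 2 × 15.16 = 30.3.
Round up to the next whole participant.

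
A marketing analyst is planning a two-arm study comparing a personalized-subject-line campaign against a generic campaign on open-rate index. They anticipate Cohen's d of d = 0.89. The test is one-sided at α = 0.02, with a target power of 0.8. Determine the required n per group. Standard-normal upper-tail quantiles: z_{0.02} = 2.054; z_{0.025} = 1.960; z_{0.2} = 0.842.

n = 22 per group

For two independent groups with equal n: n = 2·((z_{α} + z_β) / d)².
z_{α} + z_β = 2.054 + 0.842 = 2.896.
n = 2 × (2.896 / 0.89)² = 2 × 3.254² = 2 × 10.59 = 21.2.
Round up to the next whole participant.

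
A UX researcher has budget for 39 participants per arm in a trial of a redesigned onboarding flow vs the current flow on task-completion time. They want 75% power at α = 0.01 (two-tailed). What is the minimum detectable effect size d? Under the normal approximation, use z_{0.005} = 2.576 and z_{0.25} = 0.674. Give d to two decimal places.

d_min ≈ 0.74

For two independent groups of n = 39 each: d_min = (z_{α/2} + z_β)·√(2/n).
z-sum = 2.576 + 0.674 = 3.250.
d_min = 3.250 × √(2/39) = 3.250 × 0.2265 = 0.736.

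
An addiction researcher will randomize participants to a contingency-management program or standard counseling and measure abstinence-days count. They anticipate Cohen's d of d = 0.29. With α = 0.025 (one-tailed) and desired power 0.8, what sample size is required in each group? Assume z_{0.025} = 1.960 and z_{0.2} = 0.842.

n = 187 per group

For two independent groups with equal n: n = 2·((z_{α} + z_β) / d)².
z_{α} + z_β = 1.960 + 0.842 = 2.802.
n = 2 × (2.802 / 0.29)² = 2 × 9.662² = 2 × 93.36 = 186.7.
Round up to the next whole participant.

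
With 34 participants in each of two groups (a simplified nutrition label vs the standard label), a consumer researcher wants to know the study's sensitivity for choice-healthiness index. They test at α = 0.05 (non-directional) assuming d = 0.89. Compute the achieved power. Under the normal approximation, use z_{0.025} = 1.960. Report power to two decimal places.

power ≈ 0.96

For two equal groups, power = Φ(d·√(n/2) − z_{α/2}).
d·√(n/2) = 0.89 × √(34/2) = 0.89 × 4.123 = 3.670.
z_β = 3.670 − 1.960 = 1.710.
Power = Φ(1.710) = 0.956.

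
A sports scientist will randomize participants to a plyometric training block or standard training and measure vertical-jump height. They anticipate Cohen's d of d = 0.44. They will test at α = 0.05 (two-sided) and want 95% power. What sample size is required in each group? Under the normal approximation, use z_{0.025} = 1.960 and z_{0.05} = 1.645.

For two independent groups with equal n: n = 2·((z_{α/2} + z_β) / d)².
z_{α/2} + z_β = 1.960 + 1.645 = 3.605.
n = 2 × (3.605 / 0.44)² = 2 × 8.193² = 2 × 67.13 = 134.3.
Round up to the next whole participant.

n = 135 per group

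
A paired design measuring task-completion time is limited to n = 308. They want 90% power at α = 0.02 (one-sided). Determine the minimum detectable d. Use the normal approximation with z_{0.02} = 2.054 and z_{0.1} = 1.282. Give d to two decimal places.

d_min ≈ 0.19

For a single sample (or paired design) of n = 308: d_min = (z_{α} + z_β)/√n.
z-sum = 2.054 + 1.282 = 3.336.
d_min = 3.336 / √308 = 3.336 / 17.550 = 0.190.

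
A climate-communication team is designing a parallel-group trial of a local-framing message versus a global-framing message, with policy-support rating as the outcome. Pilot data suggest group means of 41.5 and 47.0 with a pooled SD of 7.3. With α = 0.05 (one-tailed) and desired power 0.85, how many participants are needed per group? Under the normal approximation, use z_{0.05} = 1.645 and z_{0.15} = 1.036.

n = 26 per group

Cohen's d = |M₁ − M₂| / SD_pooled = |41.5 − 47.0| / 7.3 = 5.5 / 7.3 = 0.753.
For two independent groups with equal n: n = 2·((z_{α} + z_β) / d)².
z_{α} + z_β = 1.645 + 1.036 = 2.681.
n = 2 × (2.681 / 0.753)² = 2 × 3.560² = 2 × 12.68 = 25.4.
Round up to the next whole participant.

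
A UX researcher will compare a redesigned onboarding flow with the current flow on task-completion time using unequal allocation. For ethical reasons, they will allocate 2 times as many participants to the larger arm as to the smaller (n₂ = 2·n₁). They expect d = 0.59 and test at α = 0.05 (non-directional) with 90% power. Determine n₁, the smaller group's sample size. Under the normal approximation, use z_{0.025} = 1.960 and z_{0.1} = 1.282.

n₁ = 46

With allocation ratio k = n₂/n₁ = 2, Var(x̄₁−x̄₂) = σ²(1/n₁ + 1/(k·n₁)) = σ²·(k+1)/(k·n₁).
So n₁ = (1 + 1/k)·((z_{α/2} + z_β)/d)² = 1.500 × (3.242/0.59)².
n₁ = 1.500 × 30.19 = 45.3.
Round up: n₁ = 46, giving n₂ = 2 × 46 = 92.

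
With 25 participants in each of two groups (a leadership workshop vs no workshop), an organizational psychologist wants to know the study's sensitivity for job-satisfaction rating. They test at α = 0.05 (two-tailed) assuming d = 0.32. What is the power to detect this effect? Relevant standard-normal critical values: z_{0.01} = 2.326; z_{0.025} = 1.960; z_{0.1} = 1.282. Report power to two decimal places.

power ≈ 0.20

For two equal groups, power = Φ(d·√(n/2) − z_{α/2}).
d·√(n/2) = 0.32 × √(25/2) = 0.32 × 3.536 = 1.131.
z_β = 1.131 − 1.960 = -0.829.
Power = Φ(-0.829) = 0.204.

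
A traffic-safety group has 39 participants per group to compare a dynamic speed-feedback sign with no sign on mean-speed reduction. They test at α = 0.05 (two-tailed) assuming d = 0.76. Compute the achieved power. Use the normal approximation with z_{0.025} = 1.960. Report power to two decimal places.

power ≈ 0.92

For two equal groups, power = Φ(d·√(n/2) − z_{α/2}).
d·√(n/2) = 0.76 × √(39/2) = 0.76 × 4.416 = 3.356.
z_β = 3.356 − 1.960 = 1.396.
Power = Φ(1.396) = 0.919.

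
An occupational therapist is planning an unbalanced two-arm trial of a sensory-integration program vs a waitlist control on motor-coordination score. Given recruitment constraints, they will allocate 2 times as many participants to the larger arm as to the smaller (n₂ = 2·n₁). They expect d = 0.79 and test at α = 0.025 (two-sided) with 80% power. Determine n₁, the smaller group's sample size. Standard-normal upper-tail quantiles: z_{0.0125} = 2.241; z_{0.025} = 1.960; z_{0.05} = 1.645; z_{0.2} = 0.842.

n₁ = 23

With allocation ratio k = n₂/n₁ = 2, Var(x̄₁−x̄₂) = σ²(1/n₁ + 1/(k·n₁)) = σ²·(k+1)/(k·n₁).
So n₁ = (1 + 1/k)·((z_{α/2} + z_β)/d)² = 1.500 × (3.083/0.79)².
n₁ = 1.500 × 15.23 = 22.8.
Round up: n₁ = 23, giving n₂ = 2 × 23 = 46.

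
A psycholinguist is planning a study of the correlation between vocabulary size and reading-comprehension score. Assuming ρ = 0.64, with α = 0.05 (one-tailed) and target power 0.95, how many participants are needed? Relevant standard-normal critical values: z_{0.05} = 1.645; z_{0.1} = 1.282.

Fisher's z: C = ½·ln((1+r)/(1−r)) = ½·ln(4.5556) = 0.7582.
n = ((z_{α} + z_β)/C)² + 3.
(1.645 + 1.645) / 0.7582 = 3.290 / 0.7582 = 4.339.
n = 4.339² + 3 = 18.83 + 3 = 21.8.
Round up.

n = 22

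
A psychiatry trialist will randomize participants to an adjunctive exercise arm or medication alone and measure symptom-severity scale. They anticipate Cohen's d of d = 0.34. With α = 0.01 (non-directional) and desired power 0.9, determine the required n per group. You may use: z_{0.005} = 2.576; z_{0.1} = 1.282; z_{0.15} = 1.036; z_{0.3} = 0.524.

For two independent groups with equal n: n = 2·((z_{α/2} + z_β) / d)².
z_{α/2} + z_β = 2.576 + 1.282 = 3.858.
n = 2 × (3.858 / 0.34)² = 2 × 11.347² = 2 × 128.76 = 257.5.
Round up to the next whole participant.

n = 258 per group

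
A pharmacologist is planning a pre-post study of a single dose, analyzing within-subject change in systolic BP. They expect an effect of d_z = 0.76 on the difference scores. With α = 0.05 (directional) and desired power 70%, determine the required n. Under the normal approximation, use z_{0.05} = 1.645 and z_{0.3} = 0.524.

n = 9 pairs

For a paired (one-sample on differences) test: n = ((z_{α} + z_β) / d)².
z_{α} + z_β = 1.645 + 0.524 = 2.169.
n = (2.169 / 0.76)² = 2.854² = 8.15.
Round up.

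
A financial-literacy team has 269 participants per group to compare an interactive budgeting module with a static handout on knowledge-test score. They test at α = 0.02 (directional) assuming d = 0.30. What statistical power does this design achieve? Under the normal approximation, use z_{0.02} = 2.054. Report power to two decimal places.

For two equal groups, power = Φ(d·√(n/2) − z_{α}).
d·√(n/2) = 0.30 × √(269/2) = 0.30 × 11.597 = 3.479.
z_β = 3.479 − 2.054 = 1.425.
Power = Φ(1.425) = 0.923.

power ≈ 0.92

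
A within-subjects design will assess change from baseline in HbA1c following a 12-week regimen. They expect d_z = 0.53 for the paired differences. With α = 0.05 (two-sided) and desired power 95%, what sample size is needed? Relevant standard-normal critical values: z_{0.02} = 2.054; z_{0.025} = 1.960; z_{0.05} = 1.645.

For a paired (one-sample on differences) test: n = ((z_{α/2} + z_β) / d)².
z_{α/2} + z_β = 1.960 + 1.645 = 3.605.
n = (3.605 / 0.53)² = 6.802² = 46.27.
Round up.

n = 47 pairs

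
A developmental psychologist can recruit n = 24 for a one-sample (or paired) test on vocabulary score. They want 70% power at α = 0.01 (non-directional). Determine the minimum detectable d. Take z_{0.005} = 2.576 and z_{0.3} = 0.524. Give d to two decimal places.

d_min ≈ 0.63

For a single sample (or paired design) of n = 24: d_min = (z_{α/2} + z_β)/√n.
z-sum = 2.576 + 0.524 = 3.100.
d_min = 3.100 / √24 = 3.100 / 4.899 = 0.633.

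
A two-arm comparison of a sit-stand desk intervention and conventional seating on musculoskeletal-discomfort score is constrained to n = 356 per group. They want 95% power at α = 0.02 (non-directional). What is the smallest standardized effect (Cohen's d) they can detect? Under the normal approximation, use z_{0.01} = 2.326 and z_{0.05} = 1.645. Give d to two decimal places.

For two independent groups of n = 356 each: d_min = (z_{α/2} + z_β)·√(2/n).
z-sum = 2.326 + 1.645 = 3.971.
d_min = 3.971 × √(2/356) = 3.971 × 0.0750 = 0.298.

d_min ≈ 0.30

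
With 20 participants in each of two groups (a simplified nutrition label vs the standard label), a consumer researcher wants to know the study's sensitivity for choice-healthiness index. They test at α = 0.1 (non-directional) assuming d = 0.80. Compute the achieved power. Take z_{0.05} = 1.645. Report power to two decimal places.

For two equal groups, power = Φ(d·√(n/2) − z_{α/2}).
d·√(n/2) = 0.80 × √(20/2) = 0.80 × 3.162 = 2.530.
z_β = 2.530 − 1.645 = 0.885.
Power = Φ(0.885) = 0.812.

power ≈ 0.81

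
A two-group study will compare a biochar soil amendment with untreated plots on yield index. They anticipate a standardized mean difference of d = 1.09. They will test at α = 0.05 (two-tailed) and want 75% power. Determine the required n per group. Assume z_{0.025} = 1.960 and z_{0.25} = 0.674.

n = 12 per group

For two independent groups with equal n: n = 2·((z_{α/2} + z_β) / d)².
z_{α/2} + z_β = 1.960 + 0.674 = 2.634.
n = 2 × (2.634 / 1.09)² = 2 × 2.417² = 2 × 5.84 = 11.7.
Round up to the next whole participant.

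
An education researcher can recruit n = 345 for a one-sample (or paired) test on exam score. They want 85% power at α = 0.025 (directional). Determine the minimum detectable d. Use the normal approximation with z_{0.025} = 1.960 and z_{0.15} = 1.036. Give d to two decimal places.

d_min ≈ 0.16

For a single sample (or paired design) of n = 345: d_min = (z_{α} + z_β)/√n.
z-sum = 1.960 + 1.036 = 2.996.
d_min = 2.996 / √345 = 2.996 / 18.574 = 0.161.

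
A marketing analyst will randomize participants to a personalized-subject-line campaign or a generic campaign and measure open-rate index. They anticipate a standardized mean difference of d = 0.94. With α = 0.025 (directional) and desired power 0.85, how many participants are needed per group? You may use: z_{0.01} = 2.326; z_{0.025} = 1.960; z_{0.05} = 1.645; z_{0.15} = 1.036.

n = 21 per group

For two independent groups with equal n: n = 2·((z_{α} + z_β) / d)².
z_{α} + z_β = 1.960 + 1.036 = 2.996.
n = 2 × (2.996 / 0.94)² = 2 × 3.187² = 2 × 10.16 = 20.3.
Round up to the next whole participant.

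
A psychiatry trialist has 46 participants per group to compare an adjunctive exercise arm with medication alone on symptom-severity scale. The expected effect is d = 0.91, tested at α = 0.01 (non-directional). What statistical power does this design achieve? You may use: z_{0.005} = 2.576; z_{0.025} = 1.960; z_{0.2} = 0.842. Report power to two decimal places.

For two equal groups, power = Φ(d·√(n/2) − z_{α/2}).
d·√(n/2) = 0.91 × √(46/2) = 0.91 × 4.796 = 4.364.
z_β = 4.364 − 2.576 = 1.788.
Power = Φ(1.788) = 0.963.

power ≈ 0.96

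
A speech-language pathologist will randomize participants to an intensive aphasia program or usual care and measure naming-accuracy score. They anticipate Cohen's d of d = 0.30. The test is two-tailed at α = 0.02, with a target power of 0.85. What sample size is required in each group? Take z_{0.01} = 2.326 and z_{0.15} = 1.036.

n = 252 per group

For two independent groups with equal n: n = 2·((z_{α/2} + z_β) / d)².
z_{α/2} + z_β = 2.326 + 1.036 = 3.362.
n = 2 × (3.362 / 0.30)² = 2 × 11.207² = 2 × 125.59 = 251.2.
Round up to the next whole participant.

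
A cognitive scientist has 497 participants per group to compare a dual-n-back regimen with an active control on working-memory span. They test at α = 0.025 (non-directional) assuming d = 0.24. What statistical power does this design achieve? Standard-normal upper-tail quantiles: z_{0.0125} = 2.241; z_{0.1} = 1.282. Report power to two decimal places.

power ≈ 0.94

For two equal groups, power = Φ(d·√(n/2) − z_{α/2}).
d·√(n/2) = 0.24 × √(497/2) = 0.24 × 15.764 = 3.783.
z_β = 3.783 − 2.241 = 1.542.
Power = Φ(1.542) = 0.939.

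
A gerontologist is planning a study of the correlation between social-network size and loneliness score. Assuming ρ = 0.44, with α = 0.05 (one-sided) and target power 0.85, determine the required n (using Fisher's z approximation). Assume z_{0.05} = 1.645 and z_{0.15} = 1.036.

Fisher's z: C = ½·ln((1+r)/(1−r)) = ½·ln(2.5714) = 0.4722.
n = ((z_{α} + z_β)/C)² + 3.
(1.645 + 1.036) / 0.4722 = 2.681 / 0.4722 = 5.678.
n = 5.678² + 3 = 32.24 + 3 = 35.2.
Round up.

n = 36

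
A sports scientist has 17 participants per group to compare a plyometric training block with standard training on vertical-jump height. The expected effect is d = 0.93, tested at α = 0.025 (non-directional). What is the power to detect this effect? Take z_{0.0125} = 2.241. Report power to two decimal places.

For two equal groups, power = Φ(d·√(n/2) − z_{α/2}).
d·√(n/2) = 0.93 × √(17/2) = 0.93 × 2.915 = 2.711.
z_β = 2.711 − 2.241 = 0.470.
Power = Φ(0.470) = 0.681.

power ≈ 0.68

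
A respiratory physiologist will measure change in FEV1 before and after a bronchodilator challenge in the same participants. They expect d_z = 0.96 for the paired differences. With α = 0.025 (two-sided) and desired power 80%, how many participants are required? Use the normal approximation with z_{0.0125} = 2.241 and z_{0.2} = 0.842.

For a paired (one-sample on differences) test: n = ((z_{α/2} + z_β) / d)².
z_{α/2} + z_β = 2.241 + 0.842 = 3.083.
n = (3.083 / 0.96)² = 3.211² = 10.31.
Round up.

n = 11 pairs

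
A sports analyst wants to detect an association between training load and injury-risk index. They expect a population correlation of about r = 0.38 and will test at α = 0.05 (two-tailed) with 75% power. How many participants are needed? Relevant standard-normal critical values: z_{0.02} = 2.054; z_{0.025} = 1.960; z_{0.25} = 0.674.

Fisher's z: C = ½·ln((1+r)/(1−r)) = ½·ln(2.2258) = 0.4001.
n = ((z_{α/2} + z_β)/C)² + 3.
(1.960 + 0.674) / 0.4001 = 2.634 / 0.4001 = 6.583.
n = 6.583² + 3 = 43.34 + 3 = 46.3.
Round up.

n = 47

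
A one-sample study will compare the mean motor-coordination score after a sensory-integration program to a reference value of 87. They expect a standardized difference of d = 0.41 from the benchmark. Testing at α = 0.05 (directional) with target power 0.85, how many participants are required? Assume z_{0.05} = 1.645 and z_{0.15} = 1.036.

For a one-sample test: n = ((z_{α} + z_β) / d)².
z_{α} + z_β = 1.645 + 1.036 = 2.681.
n = (2.681 / 0.41)² = 6.539² = 42.76.
Round up.

n = 43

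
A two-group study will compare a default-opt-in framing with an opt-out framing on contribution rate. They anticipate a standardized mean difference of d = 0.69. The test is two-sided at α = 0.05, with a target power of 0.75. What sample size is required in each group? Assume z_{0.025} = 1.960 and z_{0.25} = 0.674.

For two independent groups with equal n: n = 2·((z_{α/2} + z_β) / d)².
z_{α/2} + z_β = 1.960 + 0.674 = 2.634.
n = 2 × (2.634 / 0.69)² = 2 × 3.817² = 2 × 14.57 = 29.1.
Round up to the next whole participant.

n = 30 per group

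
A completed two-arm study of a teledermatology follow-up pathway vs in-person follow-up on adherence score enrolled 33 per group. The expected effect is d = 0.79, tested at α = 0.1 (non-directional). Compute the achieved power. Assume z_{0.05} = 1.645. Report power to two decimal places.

power ≈ 0.94

For two equal groups, power = Φ(d·√(n/2) − z_{α/2}).
d·√(n/2) = 0.79 × √(33/2) = 0.79 × 4.062 = 3.209.
z_β = 3.209 − 1.645 = 1.564.
Power = Φ(1.564) = 0.941.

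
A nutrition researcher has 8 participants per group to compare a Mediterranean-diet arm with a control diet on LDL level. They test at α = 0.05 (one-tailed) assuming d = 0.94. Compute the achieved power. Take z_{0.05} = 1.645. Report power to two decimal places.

For two equal groups, power = Φ(d·√(n/2) − z_{α}).
d·√(n/2) = 0.94 × √(8/2) = 0.94 × 2.000 = 1.880.
z_β = 1.880 − 1.645 = 0.235.
Power = Φ(0.235) = 0.593.

power ≈ 0.59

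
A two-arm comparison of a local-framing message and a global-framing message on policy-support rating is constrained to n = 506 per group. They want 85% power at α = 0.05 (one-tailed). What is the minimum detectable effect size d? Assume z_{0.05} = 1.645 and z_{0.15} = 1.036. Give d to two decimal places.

For two independent groups of n = 506 each: d_min = (z_{α} + z_β)·√(2/n).
z-sum = 1.645 + 1.036 = 2.681.
d_min = 2.681 × √(2/506) = 2.681 × 0.0629 = 0.169.

d_min ≈ 0.17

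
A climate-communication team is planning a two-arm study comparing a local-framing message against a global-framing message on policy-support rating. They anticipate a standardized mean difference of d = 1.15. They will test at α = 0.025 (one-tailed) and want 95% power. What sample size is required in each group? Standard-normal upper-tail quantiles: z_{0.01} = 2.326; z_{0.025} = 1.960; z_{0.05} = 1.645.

For two independent groups with equal n: n = 2·((z_{α} + z_β) / d)².
z_{α} + z_β = 1.960 + 1.645 = 3.605.
n = 2 × (3.605 / 1.15)² = 2 × 3.135² = 2 × 9.83 = 19.7.
Round up to the next whole participant.

n = 20 per group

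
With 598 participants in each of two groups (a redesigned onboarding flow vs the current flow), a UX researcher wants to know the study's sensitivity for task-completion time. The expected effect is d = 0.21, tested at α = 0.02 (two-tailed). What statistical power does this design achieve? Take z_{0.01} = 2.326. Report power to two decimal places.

power ≈ 0.90

For two equal groups, power = Φ(d·√(n/2) − z_{α/2}).
d·√(n/2) = 0.21 × √(598/2) = 0.21 × 17.292 = 3.631.
z_β = 3.631 − 2.326 = 1.305.
Power = Φ(1.305) = 0.904.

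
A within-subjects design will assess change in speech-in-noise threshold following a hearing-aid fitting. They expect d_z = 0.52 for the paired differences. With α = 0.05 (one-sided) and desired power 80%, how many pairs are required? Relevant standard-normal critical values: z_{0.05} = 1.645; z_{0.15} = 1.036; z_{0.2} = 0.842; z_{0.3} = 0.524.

n = 23 pairs

For a paired (one-sample on differences) test: n = ((z_{α} + z_β) / d)².
z_{α} + z_β = 1.645 + 0.842 = 2.487.
n = (2.487 / 0.52)² = 4.783² = 22.87.
Round up.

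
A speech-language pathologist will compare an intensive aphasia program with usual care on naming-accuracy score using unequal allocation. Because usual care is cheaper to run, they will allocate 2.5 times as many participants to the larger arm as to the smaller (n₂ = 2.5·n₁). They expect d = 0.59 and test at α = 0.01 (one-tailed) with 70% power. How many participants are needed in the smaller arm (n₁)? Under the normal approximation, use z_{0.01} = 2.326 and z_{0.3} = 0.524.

n₁ = 33

With allocation ratio k = n₂/n₁ = 2.5, Var(x̄₁−x̄₂) = σ²(1/n₁ + 1/(k·n₁)) = σ²·(k+1)/(k·n₁).
So n₁ = (1 + 1/k)·((z_{α} + z_β)/d)² = 1.400 × (2.850/0.59)².
n₁ = 1.400 × 23.33 = 32.7.
Round up: n₁ = 33, giving n₂ = ⌈2.5 × 33⌉ = ⌈82.5⌉ = 83.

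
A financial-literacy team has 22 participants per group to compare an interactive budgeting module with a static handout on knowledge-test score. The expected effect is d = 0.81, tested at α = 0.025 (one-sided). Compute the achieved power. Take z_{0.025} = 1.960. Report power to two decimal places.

power ≈ 0.77

For two equal groups, power = Φ(d·√(n/2) − z_{α}).
d·√(n/2) = 0.81 × √(22/2) = 0.81 × 3.317 = 2.686.
z_β = 2.686 − 1.960 = 0.726.
Power = Φ(0.726) = 0.766.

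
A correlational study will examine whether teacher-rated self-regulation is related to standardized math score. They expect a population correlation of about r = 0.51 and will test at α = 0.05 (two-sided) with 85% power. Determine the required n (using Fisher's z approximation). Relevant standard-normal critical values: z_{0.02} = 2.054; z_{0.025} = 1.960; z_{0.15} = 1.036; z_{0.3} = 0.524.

n = 32

Fisher's z: C = ½·ln((1+r)/(1−r)) = ½·ln(3.0816) = 0.5627.
n = ((z_{α/2} + z_β)/C)² + 3.
(1.960 + 1.036) / 0.5627 = 2.996 / 0.5627 = 5.324.
n = 5.324² + 3 = 28.35 + 3 = 31.3.
Round up.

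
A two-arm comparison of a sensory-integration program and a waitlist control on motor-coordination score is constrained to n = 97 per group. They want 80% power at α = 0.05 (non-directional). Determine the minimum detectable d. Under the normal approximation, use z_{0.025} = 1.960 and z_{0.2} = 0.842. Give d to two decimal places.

For two independent groups of n = 97 each: d_min = (z_{α/2} + z_β)·√(2/n).
z-sum = 1.960 + 0.842 = 2.802.
d_min = 2.802 × √(2/97) = 2.802 × 0.1436 = 0.402.

d_min ≈ 0.40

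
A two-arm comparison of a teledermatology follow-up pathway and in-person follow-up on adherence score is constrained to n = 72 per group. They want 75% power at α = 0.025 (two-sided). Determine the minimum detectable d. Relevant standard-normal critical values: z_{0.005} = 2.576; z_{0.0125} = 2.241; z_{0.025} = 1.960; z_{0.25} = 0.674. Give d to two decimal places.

d_min ≈ 0.49

For two independent groups of n = 72 each: d_min = (z_{α/2} + z_β)·√(2/n).
z-sum = 2.241 + 0.674 = 2.915.
d_min = 2.915 × √(2/72) = 2.915 × 0.1667 = 0.486.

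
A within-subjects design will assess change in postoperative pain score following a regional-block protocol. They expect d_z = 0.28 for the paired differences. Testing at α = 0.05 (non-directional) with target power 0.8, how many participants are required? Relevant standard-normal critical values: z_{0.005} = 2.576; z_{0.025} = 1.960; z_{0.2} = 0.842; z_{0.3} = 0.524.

n = 101 pairs

For a paired (one-sample on differences) test: n = ((z_{α/2} + z_β) / d)².
z_{α/2} + z_β = 1.960 + 0.842 = 2.802.
n = (2.802 / 0.28)² = 10.007² = 100.14.
Round up.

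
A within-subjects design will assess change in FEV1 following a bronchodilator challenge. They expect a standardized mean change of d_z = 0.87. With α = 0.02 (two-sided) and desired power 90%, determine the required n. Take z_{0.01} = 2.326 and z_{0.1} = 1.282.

n = 18 pairs

For a paired (one-sample on differences) test: n = ((z_{α/2} + z_β) / d)².
z_{α/2} + z_β = 2.326 + 1.282 = 3.608.
n = (3.608 / 0.87)² = 4.147² = 17.20.
Round up.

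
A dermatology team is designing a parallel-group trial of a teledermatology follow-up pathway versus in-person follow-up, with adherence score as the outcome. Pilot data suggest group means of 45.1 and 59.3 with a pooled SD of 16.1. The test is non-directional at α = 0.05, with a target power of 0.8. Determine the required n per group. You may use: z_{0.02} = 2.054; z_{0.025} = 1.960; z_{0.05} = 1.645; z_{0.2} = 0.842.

n = 21 per group

Cohen's d = |M₁ − M₂| / SD_pooled = |45.1 − 59.3| / 16.1 = 14.2 / 16.1 = 0.882.
For two independent groups with equal n: n = 2·((z_{α/2} + z_β) / d)².
z_{α/2} + z_β = 1.960 + 0.842 = 2.802.
n = 2 × (2.802 / 0.882)² = 2 × 3.177² = 2 × 10.09 = 20.2.
Round up to the next whole participant.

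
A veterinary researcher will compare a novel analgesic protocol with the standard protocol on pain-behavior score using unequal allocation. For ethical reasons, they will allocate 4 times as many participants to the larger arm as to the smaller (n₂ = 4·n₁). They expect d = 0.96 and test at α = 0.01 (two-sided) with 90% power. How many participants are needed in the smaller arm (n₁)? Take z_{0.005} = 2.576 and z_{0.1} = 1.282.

n₁ = 21

With allocation ratio k = n₂/n₁ = 4, Var(x̄₁−x̄₂) = σ²(1/n₁ + 1/(k·n₁)) = σ²·(k+1)/(k·n₁).
So n₁ = (1 + 1/k)·((z_{α/2} + z_β)/d)² = 1.250 × (3.858/0.96)².
n₁ = 1.250 × 16.15 = 20.2.
Round up: n₁ = 21, giving n₂ = 4 × 21 = 84.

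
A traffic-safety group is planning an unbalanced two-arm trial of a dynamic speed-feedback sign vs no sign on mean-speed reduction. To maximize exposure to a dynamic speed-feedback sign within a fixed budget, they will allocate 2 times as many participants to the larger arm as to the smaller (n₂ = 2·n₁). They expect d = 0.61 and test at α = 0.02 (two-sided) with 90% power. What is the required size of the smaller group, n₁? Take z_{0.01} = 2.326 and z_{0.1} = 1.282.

n₁ = 53

With allocation ratio k = n₂/n₁ = 2, Var(x̄₁−x̄₂) = σ²(1/n₁ + 1/(k·n₁)) = σ²·(k+1)/(k·n₁).
So n₁ = (1 + 1/k)·((z_{α/2} + z_β)/d)² = 1.500 × (3.608/0.61)².
n₁ = 1.500 × 34.98 = 52.5.
Round up: n₁ = 53, giving n₂ = 2 × 53 = 106.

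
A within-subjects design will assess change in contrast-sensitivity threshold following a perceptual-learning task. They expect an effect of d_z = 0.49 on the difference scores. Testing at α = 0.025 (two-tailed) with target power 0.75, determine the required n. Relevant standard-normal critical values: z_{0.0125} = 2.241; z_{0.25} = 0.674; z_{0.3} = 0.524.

n = 36 pairs

For a paired (one-sample on differences) test: n = ((z_{α/2} + z_β) / d)².
z_{α/2} + z_β = 2.241 + 0.674 = 2.915.
n = (2.915 / 0.49)² = 5.949² = 35.39.
Round up.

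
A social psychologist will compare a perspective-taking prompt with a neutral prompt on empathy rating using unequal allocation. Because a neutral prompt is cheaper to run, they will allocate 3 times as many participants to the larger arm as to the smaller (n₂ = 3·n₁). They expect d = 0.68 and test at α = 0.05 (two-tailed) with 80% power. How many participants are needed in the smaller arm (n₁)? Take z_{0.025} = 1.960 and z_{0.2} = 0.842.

With allocation ratio k = n₂/n₁ = 3, Var(x̄₁−x̄₂) = σ²(1/n₁ + 1/(k·n₁)) = σ²·(k+1)/(k·n₁).
So n₁ = (1 + 1/k)·((z_{α/2} + z_β)/d)² = 1.333 × (2.802/0.68)².
n₁ = 1.333 × 16.98 = 22.6.
Round up: n₁ = 23, giving n₂ = 3 × 23 = 69.

n₁ = 23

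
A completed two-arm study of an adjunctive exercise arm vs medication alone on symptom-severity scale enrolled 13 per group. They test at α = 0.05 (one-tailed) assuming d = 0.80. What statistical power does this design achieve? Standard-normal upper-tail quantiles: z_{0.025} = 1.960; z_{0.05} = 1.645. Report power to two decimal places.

power ≈ 0.65

For two equal groups, power = Φ(d·√(n/2) − z_{α}).
d·√(n/2) = 0.80 × √(13/2) = 0.80 × 2.550 = 2.040.
z_β = 2.040 − 1.645 = 0.395.
Power = Φ(0.395) = 0.653.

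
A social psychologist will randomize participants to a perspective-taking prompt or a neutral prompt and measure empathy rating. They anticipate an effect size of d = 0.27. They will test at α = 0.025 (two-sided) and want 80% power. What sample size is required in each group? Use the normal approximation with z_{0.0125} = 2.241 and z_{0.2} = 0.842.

n = 261 per group

For two independent groups with equal n: n = 2·((z_{α/2} + z_β) / d)².
z_{α/2} + z_β = 2.241 + 0.842 = 3.083.
n = 2 × (3.083 / 0.27)² = 2 × 11.419² = 2 × 130.38 = 260.8.
Round up to the next whole participant.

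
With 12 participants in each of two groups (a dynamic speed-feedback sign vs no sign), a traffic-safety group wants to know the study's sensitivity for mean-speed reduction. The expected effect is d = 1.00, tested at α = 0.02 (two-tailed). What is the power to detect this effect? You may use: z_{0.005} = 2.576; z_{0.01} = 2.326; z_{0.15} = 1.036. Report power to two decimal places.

For two equal groups, power = Φ(d·√(n/2) − z_{α/2}).
d·√(n/2) = 1.00 × √(12/2) = 1.00 × 2.449 = 2.449.
z_β = 2.449 − 2.326 = 0.123.
Power = Φ(0.123) = 0.549.

power ≈ 0.55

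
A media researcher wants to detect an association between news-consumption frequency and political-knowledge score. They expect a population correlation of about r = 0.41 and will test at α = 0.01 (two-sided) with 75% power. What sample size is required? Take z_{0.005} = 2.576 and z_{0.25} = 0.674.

n = 59

Fisher's z: C = ½·ln((1+r)/(1−r)) = ½·ln(2.3898) = 0.4356.
n = ((z_{α/2} + z_β)/C)² + 3.
(2.576 + 0.674) / 0.4356 = 3.250 / 0.4356 = 7.461.
n = 7.461² + 3 = 55.67 + 3 = 58.7.
Round up.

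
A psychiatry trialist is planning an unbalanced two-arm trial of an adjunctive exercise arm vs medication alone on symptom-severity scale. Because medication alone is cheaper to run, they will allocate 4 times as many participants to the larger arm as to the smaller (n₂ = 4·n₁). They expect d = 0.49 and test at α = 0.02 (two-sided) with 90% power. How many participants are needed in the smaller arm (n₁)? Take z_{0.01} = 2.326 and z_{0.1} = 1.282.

With allocation ratio k = n₂/n₁ = 4, Var(x̄₁−x̄₂) = σ²(1/n₁ + 1/(k·n₁)) = σ²·(k+1)/(k·n₁).
So n₁ = (1 + 1/k)·((z_{α/2} + z_β)/d)² = 1.250 × (3.608/0.49)².
n₁ = 1.250 × 54.22 = 67.8.
Round up: n₁ = 68, giving n₂ = 4 × 68 = 272.

n₁ = 68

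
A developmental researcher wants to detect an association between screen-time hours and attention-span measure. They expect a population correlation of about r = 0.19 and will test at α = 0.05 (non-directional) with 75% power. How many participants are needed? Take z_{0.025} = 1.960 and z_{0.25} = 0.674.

Fisher's z: C = ½·ln((1+r)/(1−r)) = ½·ln(1.4691) = 0.1923.
n = ((z_{α/2} + z_β)/C)² + 3.
(1.960 + 0.674) / 0.1923 = 2.634 / 0.1923 = 13.697.
n = 13.697² + 3 = 187.62 + 3 = 190.6.
Round up.

n = 191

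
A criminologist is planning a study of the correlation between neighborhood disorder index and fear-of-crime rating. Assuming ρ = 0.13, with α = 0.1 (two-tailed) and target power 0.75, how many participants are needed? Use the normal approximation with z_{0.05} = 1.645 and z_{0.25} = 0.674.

n = 318

Fisher's z: C = ½·ln((1+r)/(1−r)) = ½·ln(1.2989) = 0.1307.
n = ((z_{α/2} + z_β)/C)² + 3.
(1.645 + 0.674) / 0.1307 = 2.319 / 0.1307 = 17.743.
n = 17.743² + 3 = 314.81 + 3 = 317.8.
Round up.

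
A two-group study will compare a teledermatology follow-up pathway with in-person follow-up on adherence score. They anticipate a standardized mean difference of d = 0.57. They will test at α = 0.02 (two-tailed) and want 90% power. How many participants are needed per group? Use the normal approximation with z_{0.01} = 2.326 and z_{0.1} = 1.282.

n = 81 per group

For two independent groups with equal n: n = 2·((z_{α/2} + z_β) / d)².
z_{α/2} + z_β = 2.326 + 1.282 = 3.608.
n = 2 × (3.608 / 0.57)² = 2 × 6.330² = 2 × 40.07 = 80.1.
Round up to the next whole participant.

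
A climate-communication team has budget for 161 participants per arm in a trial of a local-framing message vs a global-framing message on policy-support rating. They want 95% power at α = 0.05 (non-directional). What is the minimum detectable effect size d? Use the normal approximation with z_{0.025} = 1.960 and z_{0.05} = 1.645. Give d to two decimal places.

d_min ≈ 0.40

For two independent groups of n = 161 each: d_min = (z_{α/2} + z_β)·√(2/n).
z-sum = 1.960 + 1.645 = 3.605.
d_min = 3.605 × √(2/161) = 3.605 × 0.1115 = 0.402.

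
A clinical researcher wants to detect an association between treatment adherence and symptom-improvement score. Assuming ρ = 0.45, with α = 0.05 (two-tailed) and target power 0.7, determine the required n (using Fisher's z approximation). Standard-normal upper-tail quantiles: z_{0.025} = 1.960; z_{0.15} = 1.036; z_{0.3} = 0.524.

n = 30

Fisher's z: C = ½·ln((1+r)/(1−r)) = ½·ln(2.6364) = 0.4847.
n = ((z_{α/2} + z_β)/C)² + 3.
(1.960 + 0.524) / 0.4847 = 2.484 / 0.4847 = 5.125.
n = 5.125² + 3 = 26.26 + 3 = 29.3.
Round up.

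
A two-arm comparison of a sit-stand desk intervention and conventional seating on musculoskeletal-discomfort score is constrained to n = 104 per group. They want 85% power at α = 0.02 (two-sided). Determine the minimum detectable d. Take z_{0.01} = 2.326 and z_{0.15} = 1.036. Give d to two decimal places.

d_min ≈ 0.47

For two independent groups of n = 104 each: d_min = (z_{α/2} + z_β)·√(2/n).
z-sum = 2.326 + 1.036 = 3.362.
d_min = 3.362 × √(2/104) = 3.362 × 0.1387 = 0.466.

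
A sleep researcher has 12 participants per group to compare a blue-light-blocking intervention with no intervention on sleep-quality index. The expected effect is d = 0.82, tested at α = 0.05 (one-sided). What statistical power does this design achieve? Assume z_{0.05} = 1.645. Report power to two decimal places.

For two equal groups, power = Φ(d·√(n/2) − z_{α}).
d·√(n/2) = 0.82 × √(12/2) = 0.82 × 2.449 = 2.009.
z_β = 2.009 − 1.645 = 0.364.
Power = Φ(0.364) = 0.642.

power ≈ 0.64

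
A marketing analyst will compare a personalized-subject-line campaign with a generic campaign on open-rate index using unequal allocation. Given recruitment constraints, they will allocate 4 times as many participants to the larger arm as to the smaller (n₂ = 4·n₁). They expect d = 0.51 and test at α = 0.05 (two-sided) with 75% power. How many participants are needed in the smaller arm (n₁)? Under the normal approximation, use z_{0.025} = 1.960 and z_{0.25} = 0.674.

n₁ = 34

With allocation ratio k = n₂/n₁ = 4, Var(x̄₁−x̄₂) = σ²(1/n₁ + 1/(k·n₁)) = σ²·(k+1)/(k·n₁).
So n₁ = (1 + 1/k)·((z_{α/2} + z_β)/d)² = 1.250 × (2.634/0.51)².
n₁ = 1.250 × 26.67 = 33.3.
Round up: n₁ = 34, giving n₂ = 4 × 34 = 136.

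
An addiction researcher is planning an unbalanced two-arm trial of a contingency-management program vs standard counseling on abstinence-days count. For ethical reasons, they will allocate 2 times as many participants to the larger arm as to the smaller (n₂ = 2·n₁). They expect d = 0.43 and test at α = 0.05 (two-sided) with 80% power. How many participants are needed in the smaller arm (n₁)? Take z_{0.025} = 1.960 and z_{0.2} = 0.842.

n₁ = 64

With allocation ratio k = n₂/n₁ = 2, Var(x̄₁−x̄₂) = σ²(1/n₁ + 1/(k·n₁)) = σ²·(k+1)/(k·n₁).
So n₁ = (1 + 1/k)·((z_{α/2} + z_β)/d)² = 1.500 × (2.802/0.43)².
n₁ = 1.500 × 42.46 = 63.7.
Round up: n₁ = 64, giving n₂ = 2 × 64 = 128.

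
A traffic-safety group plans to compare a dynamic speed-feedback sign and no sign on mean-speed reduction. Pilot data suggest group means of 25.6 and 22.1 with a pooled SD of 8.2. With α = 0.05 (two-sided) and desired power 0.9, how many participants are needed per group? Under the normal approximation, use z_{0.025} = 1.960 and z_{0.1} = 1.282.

n = 116 per group

Cohen's d = |M₁ − M₂| / SD_pooled = |25.6 − 22.1| / 8.2 = 3.5 / 8.2 = 0.427.
For two independent groups with equal n: n = 2·((z_{α/2} + z_β) / d)².
z_{α/2} + z_β = 1.960 + 1.282 = 3.242.
n = 2 × (3.242 / 0.427)² = 2 × 7.593² = 2 × 57.65 = 115.3.
Round up to the next whole participant.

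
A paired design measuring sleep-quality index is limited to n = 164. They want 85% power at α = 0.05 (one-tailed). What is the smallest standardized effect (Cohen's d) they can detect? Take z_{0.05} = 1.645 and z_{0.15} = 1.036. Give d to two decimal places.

d_min ≈ 0.21

For a single sample (or paired design) of n = 164: d_min = (z_{α} + z_β)/√n.
z-sum = 1.645 + 1.036 = 2.681.
d_min = 2.681 / √164 = 2.681 / 12.806 = 0.209.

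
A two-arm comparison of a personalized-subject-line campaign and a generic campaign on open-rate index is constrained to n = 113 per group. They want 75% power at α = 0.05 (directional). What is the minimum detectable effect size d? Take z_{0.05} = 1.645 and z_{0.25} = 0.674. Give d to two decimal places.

For two independent groups of n = 113 each: d_min = (z_{α} + z_β)·√(2/n).
z-sum = 1.645 + 0.674 = 2.319.
d_min = 2.319 × √(2/113) = 2.319 × 0.1330 = 0.309.

d_min ≈ 0.31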